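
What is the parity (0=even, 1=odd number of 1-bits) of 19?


0b10011 has 3 ones => parity 1

1


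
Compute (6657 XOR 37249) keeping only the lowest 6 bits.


Step 1: 6657 ^ 37249 = 35712
Step 2: 35712 & 63 = 0

0


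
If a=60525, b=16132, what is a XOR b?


60525 ^ 16132 = 54121

54121


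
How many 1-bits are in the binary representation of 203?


0b11001011 has 5 set bits

5


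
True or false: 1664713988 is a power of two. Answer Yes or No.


0b1100011001110011000010100000100. Multiple bits set => No

No


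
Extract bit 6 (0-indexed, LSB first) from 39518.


0b1001101001011110, position 6 = 1

1


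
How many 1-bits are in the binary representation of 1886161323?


0b1110000011011001000100110101011 has 15 set bits

15


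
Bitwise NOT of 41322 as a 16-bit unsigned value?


~0b1010000101101010 = 0b101111010010101 = 24213 (16-bit unsigned)

24213


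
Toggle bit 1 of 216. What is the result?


216 ^ (1 << 1) = 216 ^ 2 = 218

218


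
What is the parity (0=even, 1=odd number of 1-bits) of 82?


0b1010010 has 3 ones => parity 1

1


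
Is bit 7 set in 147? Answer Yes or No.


0b10010011, bit 7 = 1. Yes

Yes


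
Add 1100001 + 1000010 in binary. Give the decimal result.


1100001 + 1000010 = 10100011 = 163

163


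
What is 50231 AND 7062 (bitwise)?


0b1100010000110111 & 0b1101110010110 = 0b10110 = 22

22


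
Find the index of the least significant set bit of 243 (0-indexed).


0b11110011. Lowest set bit at position 0

0


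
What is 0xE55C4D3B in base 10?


E55C4D3B hex = 3848031547 decimal

3848031547


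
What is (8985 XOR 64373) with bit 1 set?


Step 1: 8985 ^ 64373 = 55404
Step 2: 55404 | (1 << 1) = 55404 | 2 = 55406

55406


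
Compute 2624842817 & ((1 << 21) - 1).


2624842817 & 2097151 = 1305665

1305665


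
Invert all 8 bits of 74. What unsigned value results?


74 ^ 255 = 181

181


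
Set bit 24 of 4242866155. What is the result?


4242866155 | (1 << 24) = 4242866155 | 16777216 = 4259643371

4259643371


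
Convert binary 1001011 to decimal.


1001011 in decimal = 75

75


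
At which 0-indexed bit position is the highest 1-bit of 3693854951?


0b11011100001010111100000011100111. Highest set bit at position 31

31


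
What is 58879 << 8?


0b1110010111111111 << 8 = 0b111001011111111100000000 = 15073024

15073024


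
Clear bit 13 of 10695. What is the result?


10695 & ~(1 << 13) = 2503

2503


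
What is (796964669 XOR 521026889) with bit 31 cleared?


Step 1: 796964669 ^ 521026889 = 814647924
Step 2: 814647924 & ~(1 << 31) = 814647924

814647924


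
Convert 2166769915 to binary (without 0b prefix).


2166769915 = 10000001001001100100100011111011 in binary

10000001001001100100100011111011


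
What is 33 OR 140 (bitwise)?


0b100001 | 0b10001100 = 0b10101101 = 173

173


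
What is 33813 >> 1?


0b1000010000010101 >> 1 = 0b100001000001010 = 16906

16906


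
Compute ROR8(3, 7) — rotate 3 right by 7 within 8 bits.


Rotate 0b11 right by 7 (8-bit) = 0b110 = 6

6


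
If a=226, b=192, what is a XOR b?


226 ^ 192 = 34

34


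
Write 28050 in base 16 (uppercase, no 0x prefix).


28050 = 6D92 hex

6D92


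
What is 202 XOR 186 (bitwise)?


0b11001010 ^ 0b10111010 = 0b1110000 = 112

112


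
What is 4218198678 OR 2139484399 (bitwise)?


0b11111011011011001001101010010110 | 0b1111111100001011111000011101111 = 0b11111111111011011111101011111111 = 4293786367

4293786367


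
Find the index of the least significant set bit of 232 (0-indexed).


0b11101000. Lowest set bit at position 3

3


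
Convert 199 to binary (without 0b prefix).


199 = 11000111 in binary

11000111


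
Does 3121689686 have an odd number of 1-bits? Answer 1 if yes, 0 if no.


0b10111010000100010011010001010110 has 14 ones => parity 0

0


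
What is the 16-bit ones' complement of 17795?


17795 ^ 65535 = 47740

47740


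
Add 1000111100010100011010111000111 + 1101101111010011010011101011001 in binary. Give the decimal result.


1000111100010100011010111000111 + 1101101111010011010011101011001 = 10110101011100111101110100100000 = 3044269344

3044269344


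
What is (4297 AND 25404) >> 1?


Step 1: 4297 & 25404 = 8
Step 2: 8 >> 1 = 4

4


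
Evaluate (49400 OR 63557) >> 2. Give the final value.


Step 1: 49400 | 63557 = 63741
Step 2: 63741 >> 2 = 15935

15935


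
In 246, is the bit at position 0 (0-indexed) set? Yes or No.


0b11110110, bit 0 = 0. No

No


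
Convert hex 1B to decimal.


1B hex = 27 decimal

27


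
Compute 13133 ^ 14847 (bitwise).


0b11001101001101 ^ 0b11100111111111 = 0b101010110010 = 2738

2738


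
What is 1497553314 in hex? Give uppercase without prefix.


1497553314 = 5942D9A2 hex

5942D9A2


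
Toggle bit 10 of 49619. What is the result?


49619 ^ (1 << 10) = 49619 ^ 1024 = 50643

50643


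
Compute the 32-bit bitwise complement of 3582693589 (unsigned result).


~0b11010101100010111001000011010101 = 0b101010011101000110111100101010 = 712273706 (32-bit unsigned)

712273706


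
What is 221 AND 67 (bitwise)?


0b11011101 & 0b1000011 = 0b1000001 = 65

65


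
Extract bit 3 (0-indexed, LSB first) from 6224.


0b1100001010000, position 3 = 0

0


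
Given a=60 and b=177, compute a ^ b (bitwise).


60 ^ 177 = 141

141


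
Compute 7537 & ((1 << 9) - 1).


7537 & 511 = 369

369


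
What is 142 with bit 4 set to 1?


142 | (1 << 4) = 142 | 16 = 158

158


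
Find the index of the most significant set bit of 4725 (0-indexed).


0b1001001110101. Highest set bit at position 12

12


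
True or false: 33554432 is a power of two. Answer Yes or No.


0b10000000000000000000000000. Only one bit set => Yes

Yes


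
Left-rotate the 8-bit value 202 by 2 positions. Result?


Rotate 0b11001010 left by 2 (8-bit) = 0b101011 = 43

43


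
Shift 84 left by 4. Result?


0b1010100 << 4 = 0b10101000000 = 1344

1344


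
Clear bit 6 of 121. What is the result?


121 & ~(1 << 6) = 57

57


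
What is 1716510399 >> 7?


0b1100110010011111101111010111111 >> 7 = 0b110011001001111110111101 = 13410237

13410237


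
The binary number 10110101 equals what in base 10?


10110101 in decimal = 181

181


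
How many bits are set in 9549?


0b10010101001101 has 7 set bits

7


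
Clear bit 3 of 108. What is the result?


108 & ~(1 << 3) = 100

100


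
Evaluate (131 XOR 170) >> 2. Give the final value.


Step 1: 131 ^ 170 = 41
Step 2: 41 >> 2 = 10

10


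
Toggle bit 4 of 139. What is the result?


139 ^ (1 << 4) = 139 ^ 16 = 155

155


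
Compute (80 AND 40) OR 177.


Step 1: 80 & 40 = 0
Step 2: 0 | 177 = 177

177


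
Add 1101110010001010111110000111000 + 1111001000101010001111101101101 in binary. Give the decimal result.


1101110010001010111110000111000 + 1111001000101010001111101101101 = 11100111010110101001101110100101 = 3881474981

3881474981


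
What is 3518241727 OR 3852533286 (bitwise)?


0b11010001101101000001101110111111 | 0b11100101101000001111111000100110 = 0b11110101101101001111111110111111 = 4122279871

4122279871


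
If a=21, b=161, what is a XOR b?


21 ^ 161 = 180

180


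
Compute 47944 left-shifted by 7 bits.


0b1011101101001000 << 7 = 0b10111011010010000000000 = 6136832

6136832


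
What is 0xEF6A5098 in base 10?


EF6A5098 hex = 4016722072 decimal

4016722072


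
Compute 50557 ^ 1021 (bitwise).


0b1100010101111101 ^ 0b1111111101 = 0b1100011010000000 = 50816

50816


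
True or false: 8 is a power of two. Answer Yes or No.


0b1000. Only one bit set => Yes

Yes


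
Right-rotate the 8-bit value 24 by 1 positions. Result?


Rotate 0b11000 right by 1 (8-bit) = 0b1100 = 12

12


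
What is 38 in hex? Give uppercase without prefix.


38 = 26 hex

26


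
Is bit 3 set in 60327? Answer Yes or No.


0b1110101110100111, bit 3 = 0. No

No


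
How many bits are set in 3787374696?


0b11100001101111101100000001101000 has 15 set bits

15


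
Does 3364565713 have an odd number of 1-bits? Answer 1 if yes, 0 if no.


0b11001000100010110011001011010001 has 14 ones => parity 0

0


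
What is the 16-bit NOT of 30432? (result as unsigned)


~0b111011011100000 = 0b1000100100011111 = 35103 (16-bit unsigned)

35103


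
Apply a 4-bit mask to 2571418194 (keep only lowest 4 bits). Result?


2571418194 & 15 = 2

2


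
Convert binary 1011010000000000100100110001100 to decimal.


1011010000000000100100110001100 in decimal = 1509968268

1509968268


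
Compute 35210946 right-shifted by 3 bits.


0b10000110010100011011000010 >> 3 = 0b10000110010100011011000 = 4401368

4401368


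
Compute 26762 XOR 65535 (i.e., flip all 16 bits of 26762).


26762 ^ 65535 = 38773

38773


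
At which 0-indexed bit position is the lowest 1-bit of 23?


0b10111. Lowest set bit at position 0

0


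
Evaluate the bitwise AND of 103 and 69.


0b1100111 & 0b1000101 = 0b1000101 = 69

69


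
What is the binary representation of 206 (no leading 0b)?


206 = 11001110 in binary

11001110


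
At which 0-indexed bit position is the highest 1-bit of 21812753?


0b1010011001101011000010001. Highest set bit at position 24

24


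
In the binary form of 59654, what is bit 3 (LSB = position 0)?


0b1110100100000110, position 3 = 0

0


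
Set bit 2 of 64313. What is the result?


64313 | (1 << 2) = 64313 | 4 = 64317

64317


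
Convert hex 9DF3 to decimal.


9DF3 hex = 40435 decimal

40435


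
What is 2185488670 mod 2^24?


2185488670 & 16777215 = 4450590

4450590


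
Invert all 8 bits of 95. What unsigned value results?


95 ^ 255 = 160

160


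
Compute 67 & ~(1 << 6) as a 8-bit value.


67 & ~(1 << 6) = 3

3


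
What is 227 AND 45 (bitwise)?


0b11100011 & 0b101101 = 0b100001 = 33

33


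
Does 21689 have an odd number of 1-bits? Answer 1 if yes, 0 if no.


0b101010010111001 has 8 ones => parity 0

0


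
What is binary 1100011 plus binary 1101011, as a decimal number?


1100011 + 1101011 = 11001110 = 206

206


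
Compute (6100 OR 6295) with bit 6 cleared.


Step 1: 6100 | 6295 = 8151
Step 2: 8151 & ~(1 << 6) = 8087

8087


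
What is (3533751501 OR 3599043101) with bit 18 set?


Step 1: 3533751501 | 3599043101 = 3601190621
Step 2: 3601190621 | (1 << 18) = 3601190621 | 262144 = 3601190621

3601190621


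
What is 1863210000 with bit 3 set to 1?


1863210000 | (1 << 3) = 1863210000 | 8 = 1863210008

1863210008


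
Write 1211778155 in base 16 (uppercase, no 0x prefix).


1211778155 = 483A446B hex

483A446B


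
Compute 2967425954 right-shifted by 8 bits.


0b10110000110111110101001110100010 >> 8 = 0b101100001101111101010011 = 11591507

11591507


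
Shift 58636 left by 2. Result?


0b1110010100001100 << 2 = 0b111001010000110000 = 234544

234544


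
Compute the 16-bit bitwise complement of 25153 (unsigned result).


~0b110001001000001 = 0b1001110110111110 = 40382 (16-bit unsigned)

40382


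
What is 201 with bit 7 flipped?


201 ^ (1 << 7) = 201 ^ 128 = 73

73


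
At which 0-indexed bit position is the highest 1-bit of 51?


0b110011. Highest set bit at position 5

5


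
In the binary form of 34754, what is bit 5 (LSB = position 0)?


0b1000011111000010, position 5 = 0

0


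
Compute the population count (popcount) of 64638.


0b1111110001111110 has 12 set bits

12


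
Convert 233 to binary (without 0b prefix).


233 = 11101001 in binary

11101001


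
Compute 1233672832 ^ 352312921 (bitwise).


0b1001001100010000101101010000000 ^ 0b10100111111111101111001011001 = 0b1011101011101111000010011011001 = 1568113881

1568113881


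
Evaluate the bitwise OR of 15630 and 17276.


0b11110100001110 | 0b100001101111100 = 0b111111101111110 = 32638

32638


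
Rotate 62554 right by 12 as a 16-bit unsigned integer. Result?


Rotate 0b1111010001011010 right by 12 (16-bit) = 0b100010110101111 = 17839

17839


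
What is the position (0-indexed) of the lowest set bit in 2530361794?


0b10010110110100100100000111000010. Lowest set bit at position 1

1


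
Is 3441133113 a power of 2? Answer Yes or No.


0b11001101000110111000011000111001. Multiple bits set => No

No


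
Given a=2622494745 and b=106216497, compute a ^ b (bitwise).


2622494745 ^ 106216497 = 2583995432

2583995432


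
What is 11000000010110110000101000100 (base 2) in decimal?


11000000010110110000101000100 in decimal = 403398980

403398980


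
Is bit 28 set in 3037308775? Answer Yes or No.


0b10110101000010011010011101100111, bit 28 = 1. Yes

Yes


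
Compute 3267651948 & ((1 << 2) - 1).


3267651948 & 3 = 0

0


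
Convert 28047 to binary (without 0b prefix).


28047 = 110110110001111 in binary

110110110001111


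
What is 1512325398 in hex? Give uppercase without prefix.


1512325398 = 5A244116 hex

5A244116


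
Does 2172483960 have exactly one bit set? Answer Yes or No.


0b10000001011111010111100101111000. Multiple bits set => No

No


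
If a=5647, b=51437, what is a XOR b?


5647 ^ 51437 = 57058

57058


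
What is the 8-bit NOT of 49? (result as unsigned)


~0b110001 = 0b11001110 = 206 (8-bit unsigned)

206


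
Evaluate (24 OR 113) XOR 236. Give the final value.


Step 1: 24 | 113 = 121
Step 2: 121 ^ 236 = 149

149


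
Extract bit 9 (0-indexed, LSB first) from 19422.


0b100101111011110, position 9 = 1

1


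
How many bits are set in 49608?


0b1100000111001000 has 6 set bits

6


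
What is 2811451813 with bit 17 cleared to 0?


2811451813 & ~(1 << 17) = 2811320741

2811320741


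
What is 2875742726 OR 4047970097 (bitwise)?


0b10101011011010000101101000000110 | 0b11110001010001110001111100110001 = 0b11111011011011110101111100110111 = 4218380087

4218380087


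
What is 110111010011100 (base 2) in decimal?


110111010011100 in decimal = 28316

28316


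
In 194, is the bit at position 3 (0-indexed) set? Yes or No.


0b11000010, bit 3 = 0. No

No


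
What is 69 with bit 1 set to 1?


69 | (1 << 1) = 69 | 2 = 71

71


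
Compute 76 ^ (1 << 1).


76 ^ (1 << 1) = 76 ^ 2 = 78

78


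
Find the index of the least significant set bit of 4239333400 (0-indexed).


0b11111100101011110001100000011000. Lowest set bit at position 3

3


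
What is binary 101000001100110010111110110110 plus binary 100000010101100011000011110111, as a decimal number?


101000001100110010111110110110 + 100000010101100011000011110111 = 1001000100010010110000010101101 = 1216962733

1216962733


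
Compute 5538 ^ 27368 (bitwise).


0b1010110100010 ^ 0b110101011101000 = 0b111111101001010 = 32586

32586


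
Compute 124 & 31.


0b1111100 & 0b11111 = 0b11100 = 28

28


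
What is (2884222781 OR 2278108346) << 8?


Step 1: 2884222781 | 2278108346 = 2951331775
Step 2: 2951331775 << 8 = 755540934400

755540934400


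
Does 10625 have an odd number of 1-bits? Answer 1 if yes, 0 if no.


0b10100110000001 has 5 ones => parity 1

1


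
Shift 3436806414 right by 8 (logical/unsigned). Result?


0b11001100110110011000000100001110 >> 8 = 0b110011001101100110000001 = 13425025

13425025


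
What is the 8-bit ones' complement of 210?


210 ^ 255 = 45

45


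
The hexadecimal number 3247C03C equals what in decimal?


3247C03C hex = 843563068 decimal

843563068


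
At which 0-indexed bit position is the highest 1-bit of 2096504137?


0b1111100111101100001110101001001. Highest set bit at position 30

30


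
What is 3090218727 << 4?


0b10111000001100001111111011100111 << 4 = 0b101110000011000011111110111001110000 = 49443499632

49443499632


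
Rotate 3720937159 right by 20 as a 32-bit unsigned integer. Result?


Rotate 0b11011101110010001111111011000111 right by 20 (32-bit) = 0b10001111111011000111110111011100 = 2414640604

2414640604


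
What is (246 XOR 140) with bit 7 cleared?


Step 1: 246 ^ 140 = 122
Step 2: 122 & ~(1 << 7) = 122

122


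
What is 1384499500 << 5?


0b1010010100001011100100100101100 << 5 = 0b101001010000101110010010010110000000 = 44303984000

44303984000


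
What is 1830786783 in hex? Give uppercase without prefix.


1830786783 = 6D1F96DF hex

6D1F96DF


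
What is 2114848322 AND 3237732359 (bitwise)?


0b1111110000011100000011001000010 & 0b11000000111110111110000000000111 = 0b1000000000010100000000000000010 = 1074397186

1074397186


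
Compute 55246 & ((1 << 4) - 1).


55246 & 15 = 14

14


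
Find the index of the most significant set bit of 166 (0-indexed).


0b10100110. Highest set bit at position 7

7


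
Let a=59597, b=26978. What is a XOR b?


59597 ^ 26978 = 33199

33199


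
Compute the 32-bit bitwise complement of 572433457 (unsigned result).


~0b100010000111101010010000110001 = 0b11011101111000010101101111001110 = 3722533838 (32-bit unsigned)

3722533838


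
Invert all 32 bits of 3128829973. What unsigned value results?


3128829973 ^ 4294967295 = 1166137322

1166137322


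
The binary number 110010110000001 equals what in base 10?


110010110000001 in decimal = 25985

25985


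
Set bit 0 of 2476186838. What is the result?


2476186838 | (1 << 0) = 2476186838 | 1 = 2476186839

2476186839


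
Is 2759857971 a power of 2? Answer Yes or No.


0b10100100100000000001011100110011. Multiple bits set => No

No


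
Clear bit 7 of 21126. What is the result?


21126 & ~(1 << 7) = 20998

20998


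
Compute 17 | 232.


0b10001 | 0b11101000 = 0b11111001 = 249

249


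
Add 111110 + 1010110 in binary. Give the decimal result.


111110 + 1010110 = 10010100 = 148

148


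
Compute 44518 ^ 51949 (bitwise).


0b1010110111100110 ^ 0b1100101011101101 = 0b110011100001011 = 26379

26379


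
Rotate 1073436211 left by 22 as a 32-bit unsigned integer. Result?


Rotate 0b111111111110110101011000110011 left by 22 (32-bit) = 0b10001100110011111111111011010101 = 2362441429

2362441429


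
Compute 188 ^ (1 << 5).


188 ^ (1 << 5) = 188 ^ 32 = 156

156


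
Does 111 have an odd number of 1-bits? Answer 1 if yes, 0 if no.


0b1101111 has 6 ones => parity 0

0


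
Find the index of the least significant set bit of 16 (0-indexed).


0b10000. Lowest set bit at position 4

4


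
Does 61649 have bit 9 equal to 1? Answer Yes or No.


0b1111000011010001, bit 9 = 0. No

No


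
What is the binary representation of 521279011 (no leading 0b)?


521279011 = 11111000100100001011000100011 in binary

11111000100100001011000100011


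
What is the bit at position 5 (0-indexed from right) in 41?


0b101001, position 5 = 1

1


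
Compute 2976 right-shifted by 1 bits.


0b101110100000 >> 1 = 0b10111010000 = 1488

1488


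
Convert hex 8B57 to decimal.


8B57 hex = 35671 decimal

35671


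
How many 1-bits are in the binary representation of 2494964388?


0b10010100101101100010001010100100 has 13 set bits

13


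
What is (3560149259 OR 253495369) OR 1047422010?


Step 1: 3560149259 | 253495369 = 3745487179
Step 2: 3745487179 | 1047422010 = 4286578043

4286578043


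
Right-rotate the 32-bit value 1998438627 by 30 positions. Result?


Rotate 0b1110111000111011100000011100011 right by 30 (32-bit) = 0b11011100011101110000001110001101 = 3698787213

3698787213


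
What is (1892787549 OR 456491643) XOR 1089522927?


Step 1: 1892787549 | 456491643 = 2079696767
Step 2: 2079696767 ^ 1089522927 = 990210960

990210960


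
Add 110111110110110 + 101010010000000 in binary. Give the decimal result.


110111110110110 + 101010010000000 = 1100010000110110 = 50230

50230


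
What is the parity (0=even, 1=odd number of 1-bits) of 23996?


0b101110110111100 has 10 ones => parity 0

0


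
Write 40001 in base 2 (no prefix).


40001 = 1001110001000001 in binary

1001110001000001


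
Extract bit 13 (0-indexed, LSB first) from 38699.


0b1001011100101011, position 13 = 0

0


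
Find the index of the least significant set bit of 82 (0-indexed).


0b1010010. Lowest set bit at position 1

1


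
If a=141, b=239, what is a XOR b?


141 ^ 239 = 98

98


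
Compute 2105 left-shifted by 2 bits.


0b100000111001 << 2 = 0b10000011100100 = 8420

8420


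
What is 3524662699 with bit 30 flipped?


3524662699 ^ (1 << 30) = 3524662699 ^ 1073741824 = 2450920875

2450920875


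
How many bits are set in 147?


0b10010011 has 4 set bits

4


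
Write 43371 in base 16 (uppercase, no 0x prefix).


43371 = A96B hex

A96B


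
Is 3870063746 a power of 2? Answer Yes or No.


0b11100110101011000111110010000010. Multiple bits set => No

No


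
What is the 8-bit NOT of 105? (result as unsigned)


~0b1101001 = 0b10010110 = 150 (8-bit unsigned)

150


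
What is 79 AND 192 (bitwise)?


0b1001111 & 0b11000000 = 0b1000000 = 64

64


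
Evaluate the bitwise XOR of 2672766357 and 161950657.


0b10011111010011110010110110010101 ^ 0b1001101001110010101111000001 = 0b10010110111010000000011001010100 = 2531788372

2531788372


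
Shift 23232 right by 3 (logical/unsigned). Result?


0b101101011000000 >> 3 = 0b101101011000 = 2904

2904


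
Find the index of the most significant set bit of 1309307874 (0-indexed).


0b1001110000010100111001111100010. Highest set bit at position 30

30


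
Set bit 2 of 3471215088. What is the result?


3471215088 | (1 << 2) = 3471215088 | 4 = 3471215092

3471215092


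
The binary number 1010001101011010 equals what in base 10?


1010001101011010 in decimal = 41818

41818


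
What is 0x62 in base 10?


62 hex = 98 decimal

98


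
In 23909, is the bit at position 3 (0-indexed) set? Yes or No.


0b101110101100101, bit 3 = 0. No

No


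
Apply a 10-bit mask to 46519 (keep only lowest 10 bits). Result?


46519 & 1023 = 439

439


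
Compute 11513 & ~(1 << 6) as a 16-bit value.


11513 & ~(1 << 6) = 11449

11449


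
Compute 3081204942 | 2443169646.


0b10110111101001110111010011001110 | 0b10010001100111111100111101101110 = 0b10110111101111111111111111101110 = 3082813422

3082813422


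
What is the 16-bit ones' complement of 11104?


11104 ^ 65535 = 54431

54431


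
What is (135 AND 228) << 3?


Step 1: 135 & 228 = 132
Step 2: 132 << 3 = 1056

1056


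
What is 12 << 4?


0b1100 << 4 = 0b11000000 = 192

192


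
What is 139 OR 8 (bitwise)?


0b10001011 | 0b1000 = 0b10001011 = 139

139


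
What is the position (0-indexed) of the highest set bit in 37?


0b100101. Highest set bit at position 5

5


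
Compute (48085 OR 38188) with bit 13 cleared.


Step 1: 48085 | 38188 = 49149
Step 2: 49149 & ~(1 << 13) = 40957

40957


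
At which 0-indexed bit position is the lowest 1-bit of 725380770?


0b101011001111000110111010100010. Lowest set bit at position 1

1


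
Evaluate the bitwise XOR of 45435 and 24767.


0b1011000101111011 ^ 0b110000010111111 = 0b1101000111000100 = 53700

53700


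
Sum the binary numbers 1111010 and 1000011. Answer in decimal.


1111010 + 1000011 = 10111101 = 189

189


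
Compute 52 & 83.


0b110100 & 0b1010011 = 0b10000 = 16

16


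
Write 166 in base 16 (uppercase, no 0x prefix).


166 = A6 hex

A6


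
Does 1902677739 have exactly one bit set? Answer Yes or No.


0b1110001011010001000111011101011. Multiple bits set => No

No


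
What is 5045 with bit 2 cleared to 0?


5045 & ~(1 << 2) = 5041

5041


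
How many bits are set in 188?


0b10111100 has 5 set bits

5


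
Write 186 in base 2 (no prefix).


186 = 10111010 in binary

10111010


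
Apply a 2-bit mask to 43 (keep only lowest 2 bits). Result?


43 & 3 = 3

3


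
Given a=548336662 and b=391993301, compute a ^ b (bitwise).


548336662 ^ 391993301 = 938714051

938714051


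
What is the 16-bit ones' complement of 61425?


61425 ^ 65535 = 4110

4110


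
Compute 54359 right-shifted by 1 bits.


0b1101010001010111 >> 1 = 0b110101000101011 = 27179

27179


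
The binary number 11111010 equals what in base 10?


11111010 in decimal = 250

250


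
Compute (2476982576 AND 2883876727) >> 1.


Step 1: 2476982576 & 2883876727 = 2208317744
Step 2: 2208317744 >> 1 = 1104158872

1104158872


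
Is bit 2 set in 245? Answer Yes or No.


0b11110101, bit 2 = 1. Yes

Yes


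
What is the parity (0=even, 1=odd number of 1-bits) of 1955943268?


0b1110100100101010101001101100100 has 15 ones => parity 1

1


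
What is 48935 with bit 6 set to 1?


48935 | (1 << 6) = 48935 | 64 = 48999

48999


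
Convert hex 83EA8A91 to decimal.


83EA8A91 hex = 2213186193 decimal

2213186193


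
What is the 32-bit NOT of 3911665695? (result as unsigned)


~0b11101001001001110100100000011111 = 0b10110110110001011011111100000 = 383301600 (32-bit unsigned)

383301600


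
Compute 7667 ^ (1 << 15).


7667 ^ (1 << 15) = 7667 ^ 32768 = 40435

40435


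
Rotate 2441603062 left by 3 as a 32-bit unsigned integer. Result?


Rotate 0b10010001100001111110011111110110 left by 3 (32-bit) = 0b10001100001111110011111110110100 = 2352955316

2352955316


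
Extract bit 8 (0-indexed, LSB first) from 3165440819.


0b10111100101011001100101100110011, position 8 = 1

1


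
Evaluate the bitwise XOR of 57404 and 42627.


0b1110000000111100 ^ 0b1010011010000011 = 0b100011010111111 = 18111

18111


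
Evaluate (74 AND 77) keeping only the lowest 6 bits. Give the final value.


Step 1: 74 & 77 = 72
Step 2: 72 & 63 = 8

8


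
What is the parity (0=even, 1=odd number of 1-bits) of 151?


0b10010111 has 5 ones => parity 1

1


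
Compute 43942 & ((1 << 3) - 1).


43942 & 7 = 6

6


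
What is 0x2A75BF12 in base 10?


2A75BF12 hex = 712359698 decimal

712359698


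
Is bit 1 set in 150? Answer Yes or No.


0b10010110, bit 1 = 1. Yes

Yes


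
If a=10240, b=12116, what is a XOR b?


10240 ^ 12116 = 1876

1876


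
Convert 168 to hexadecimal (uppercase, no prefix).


168 = A8 hex

A8


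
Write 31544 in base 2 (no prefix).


31544 = 111101100111000 in binary

111101100111000


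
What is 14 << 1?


0b1110 << 1 = 0b11100 = 28

28


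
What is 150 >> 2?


0b10010110 >> 2 = 0b100101 = 37

37


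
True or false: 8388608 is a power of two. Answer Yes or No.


0b100000000000000000000000. Only one bit set => Yes

Yes


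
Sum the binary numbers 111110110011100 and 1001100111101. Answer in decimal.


111110110011100 + 1001100111101 = 1001000011011001 = 37081

37081


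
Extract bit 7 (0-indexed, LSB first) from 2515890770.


0b10010101111101010111001001010010, position 7 = 0

0


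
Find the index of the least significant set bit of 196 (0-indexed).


0b11000100. Lowest set bit at position 2

2


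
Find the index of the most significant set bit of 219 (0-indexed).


0b11011011. Highest set bit at position 7

7


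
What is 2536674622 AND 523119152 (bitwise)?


0b10010111001100101001010100111110 & 0b11111001011100010101000110000 = 0b10111001000100000000000110000 = 388104240

388104240


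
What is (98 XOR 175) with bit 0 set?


Step 1: 98 ^ 175 = 205
Step 2: 205 | (1 << 0) = 205 | 1 = 205

205


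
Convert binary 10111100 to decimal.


10111100 in decimal = 188

188


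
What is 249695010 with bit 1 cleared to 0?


249695010 & ~(1 << 1) = 249695008

249695008


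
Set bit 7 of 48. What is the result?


48 | (1 << 7) = 48 | 128 = 176

176


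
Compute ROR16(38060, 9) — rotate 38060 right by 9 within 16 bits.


Rotate 0b1001010010101100 right by 9 (16-bit) = 0b101011001001010 = 22090

22090


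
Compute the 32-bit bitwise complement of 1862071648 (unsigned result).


~0b1101110111111001111010101100000 = 0b10010001000000110000101010011111 = 2432895647 (32-bit unsigned)

2432895647


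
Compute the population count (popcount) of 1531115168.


0b1011011010000101111011010100000 has 15 set bits

15


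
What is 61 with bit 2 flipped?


61 ^ (1 << 2) = 61 ^ 4 = 57

57


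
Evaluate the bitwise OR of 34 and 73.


0b100010 | 0b1001001 = 0b1101011 = 107

107


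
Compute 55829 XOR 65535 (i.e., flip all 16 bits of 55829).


55829 ^ 65535 = 9706

9706


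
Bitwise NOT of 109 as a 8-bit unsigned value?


~0b1101101 = 0b10010010 = 146 (8-bit unsigned)

146


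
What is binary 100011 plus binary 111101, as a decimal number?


100011 + 111101 = 1100000 = 96

96


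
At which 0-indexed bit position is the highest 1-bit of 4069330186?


0b11110010100011010000110100001010. Highest set bit at position 31

31


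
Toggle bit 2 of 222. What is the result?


222 ^ (1 << 2) = 222 ^ 4 = 218

218


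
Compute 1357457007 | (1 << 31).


1357457007 | (1 << 31) = 1357457007 | 2147483648 = 3504940655

3504940655


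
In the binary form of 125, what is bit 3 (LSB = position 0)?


0b1111101, position 3 = 1

1


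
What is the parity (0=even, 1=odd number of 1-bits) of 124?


0b1111100 has 5 ones => parity 1

1


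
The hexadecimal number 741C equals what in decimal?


741C hex = 29724 decimal

29724


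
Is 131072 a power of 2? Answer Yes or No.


0b100000000000000000. Only one bit set => Yes

Yes


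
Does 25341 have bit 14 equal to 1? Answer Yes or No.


0b110001011111101, bit 14 = 1. Yes

Yes


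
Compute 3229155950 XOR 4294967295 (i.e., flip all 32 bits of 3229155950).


3229155950 ^ 4294967295 = 1065811345

1065811345


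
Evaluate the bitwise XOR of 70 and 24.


0b1000110 ^ 0b11000 = 0b1011110 = 94

94


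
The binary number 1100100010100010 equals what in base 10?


1100100010100010 in decimal = 51362

51362


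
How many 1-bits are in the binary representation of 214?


0b11010110 has 5 set bits

5


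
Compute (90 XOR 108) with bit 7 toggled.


Step 1: 90 ^ 108 = 54
Step 2: 54 ^ (1 << 7) = 54 ^ 128 = 182

182


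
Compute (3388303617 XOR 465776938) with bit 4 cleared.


Step 1: 3388303617 ^ 465776938 = 3526776875
Step 2: 3526776875 & ~(1 << 4) = 3526776875

3526776875


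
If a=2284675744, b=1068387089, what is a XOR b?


2284675744 ^ 1068387089 = 3078826417

3078826417


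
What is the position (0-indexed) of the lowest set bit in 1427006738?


0b1010101000011100110010100010010. Lowest set bit at position 1

1


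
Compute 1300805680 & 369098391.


0b1001101100010001011100000110000 & 0b10101111111111111111010010111 = 0b101100010001011100000010000 = 92846096

92846096


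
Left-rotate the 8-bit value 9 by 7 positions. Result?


Rotate 0b1001 left by 7 (8-bit) = 0b10000100 = 132

132


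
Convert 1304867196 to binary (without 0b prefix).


1304867196 = 1001101110001101011000101111100 in binary

1001101110001101011000101111100


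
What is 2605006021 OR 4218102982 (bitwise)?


0b10011011010001010011110011000101 | 0b11111011011010110010010011000110 = 0b11111011011011110011110011000111 = 4218371271

4218371271


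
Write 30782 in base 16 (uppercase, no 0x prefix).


30782 = 783E hex

783E


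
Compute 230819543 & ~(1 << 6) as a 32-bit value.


230819543 & ~(1 << 6) = 230819479

230819479


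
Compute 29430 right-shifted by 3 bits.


0b111001011110110 >> 3 = 0b111001011110 = 3678

3678


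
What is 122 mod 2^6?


122 & 63 = 58

58


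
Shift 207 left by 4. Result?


0b11001111 << 4 = 0b110011110000 = 3312

3312


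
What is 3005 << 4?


0b101110111101 << 4 = 0b1011101111010000 = 48080

48080


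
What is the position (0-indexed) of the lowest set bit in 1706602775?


0b1100101101110001011000100010111. Lowest set bit at position 0

0


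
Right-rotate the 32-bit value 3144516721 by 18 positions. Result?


Rotate 0b10111011011011011000010001110001 right by 18 (32-bit) = 0b1100001000111000110111011011011 = 1629253339

1629253339


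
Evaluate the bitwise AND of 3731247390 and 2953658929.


0b11011110011001100101000100011110 & 0b10110000000011010100001000110001 = 0b10010000000001000100000000010000 = 2416197648

2416197648


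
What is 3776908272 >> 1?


0b11100001000111110000101111110000 >> 1 = 0b1110000100011111000010111111000 = 1888454136

1888454136


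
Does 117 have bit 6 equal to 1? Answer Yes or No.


0b1110101, bit 6 = 1. Yes

Yes


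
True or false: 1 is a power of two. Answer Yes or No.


0b1. Only one bit set => Yes

Yes


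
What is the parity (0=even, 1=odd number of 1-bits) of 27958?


0b110110100110110 has 9 ones => parity 1

1


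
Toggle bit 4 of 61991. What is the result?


61991 ^ (1 << 4) = 61991 ^ 16 = 62007

62007


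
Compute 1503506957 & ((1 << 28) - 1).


1503506957 & 268435455 = 161329677

161329677


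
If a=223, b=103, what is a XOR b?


223 ^ 103 = 184

184


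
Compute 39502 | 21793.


0b1001101001001110 | 0b101010100100001 = 0b1101111101101111 = 57199

57199


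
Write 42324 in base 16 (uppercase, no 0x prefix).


42324 = A554 hex

A554


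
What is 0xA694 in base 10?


A694 hex = 42644 decimal

42644


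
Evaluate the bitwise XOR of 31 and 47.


0b11111 ^ 0b101111 = 0b110000 = 48

48


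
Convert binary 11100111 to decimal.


11100111 in decimal = 231

231


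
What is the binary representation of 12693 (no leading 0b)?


12693 = 11000110010101 in binary

11000110010101


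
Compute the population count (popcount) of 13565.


0b11010011111101 has 10 set bits

10


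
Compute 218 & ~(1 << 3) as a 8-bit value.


218 & ~(1 << 3) = 210

210


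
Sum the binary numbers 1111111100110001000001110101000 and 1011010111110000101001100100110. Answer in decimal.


1111111100110001000001110101000 + 1011010111110000101001100100110 = 11011010100100001101011011001110 = 3666925262

3666925262


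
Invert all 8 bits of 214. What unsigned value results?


214 ^ 255 = 41

41


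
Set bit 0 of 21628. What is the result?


21628 | (1 << 0) = 21628 | 1 = 21629

21629


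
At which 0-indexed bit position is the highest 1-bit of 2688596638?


0b10100000010000001011101010011110. Highest set bit at position 31

31


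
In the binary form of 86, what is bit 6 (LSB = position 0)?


0b1010110, position 6 = 1

1


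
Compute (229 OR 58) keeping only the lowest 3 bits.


Step 1: 229 | 58 = 255
Step 2: 255 & 7 = 7

7


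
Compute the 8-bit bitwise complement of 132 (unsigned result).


~0b10000100 = 0b1111011 = 123 (8-bit unsigned)

123


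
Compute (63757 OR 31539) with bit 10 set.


Step 1: 63757 | 31539 = 64319
Step 2: 64319 | (1 << 10) = 64319 | 1024 = 65343

65343


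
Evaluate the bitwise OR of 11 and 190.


0b1011 | 0b10111110 = 0b10111111 = 191

191


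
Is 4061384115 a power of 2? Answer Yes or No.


0b11110010000100111100110110110011. Multiple bits set => No

No


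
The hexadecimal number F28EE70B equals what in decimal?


F28EE70B hex = 4069451531 decimal

4069451531


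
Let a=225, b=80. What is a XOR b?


225 ^ 80 = 177

177


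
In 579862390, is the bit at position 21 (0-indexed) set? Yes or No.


0b100010100011111111111101110110, bit 21 = 0. No

No


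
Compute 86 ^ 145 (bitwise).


0b1010110 ^ 0b10010001 = 0b11000111 = 199

199


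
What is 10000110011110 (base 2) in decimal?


10000110011110 in decimal = 8606

8606


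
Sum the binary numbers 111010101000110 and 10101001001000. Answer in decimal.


111010101000110 + 10101001001000 = 1001111110001110 = 40846

40846


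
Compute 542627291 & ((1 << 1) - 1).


542627291 & 1 = 1

1


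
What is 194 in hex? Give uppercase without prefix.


194 = C2 hex

C2


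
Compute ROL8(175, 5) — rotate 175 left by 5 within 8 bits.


Rotate 0b10101111 left by 5 (8-bit) = 0b11110101 = 245

245


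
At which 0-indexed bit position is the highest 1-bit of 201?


0b11001001. Highest set bit at position 7

7


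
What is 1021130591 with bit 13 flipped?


1021130591 ^ (1 << 13) = 1021130591 ^ 8192 = 1021122399

1021122399


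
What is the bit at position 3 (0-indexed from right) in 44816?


0b1010111100010000, position 3 = 0

0


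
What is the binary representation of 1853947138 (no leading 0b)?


1853947138 = 1101110100000001111110100000010 in binary

1101110100000001111110100000010


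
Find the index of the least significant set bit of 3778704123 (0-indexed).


0b11100001001110100111001011111011. Lowest set bit at position 0

0


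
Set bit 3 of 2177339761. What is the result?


2177339761 | (1 << 3) = 2177339761 | 8 = 2177339769

2177339769


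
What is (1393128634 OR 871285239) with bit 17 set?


Step 1: 1393128634 | 871285239 = 1945105919
Step 2: 1945105919 | (1 << 17) = 1945105919 | 131072 = 1945105919

1945105919


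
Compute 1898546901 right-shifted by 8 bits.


0b1110001001010011000011011010101 >> 8 = 0b11100010010100110000110 = 7416198

7416198


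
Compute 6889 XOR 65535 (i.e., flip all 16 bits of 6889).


6889 ^ 65535 = 58646

58646


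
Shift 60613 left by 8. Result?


0b1110110011000101 << 8 = 0b111011001100010100000000 = 15516928

15516928


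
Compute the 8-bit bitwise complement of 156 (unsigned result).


~0b10011100 = 0b1100011 = 99 (8-bit unsigned)

99


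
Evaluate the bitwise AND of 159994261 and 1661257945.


0b1001100010010101000110010101 & 0b1100011000001001100100011011001 = 0b1000000000100000010010001 = 16793745

16793745


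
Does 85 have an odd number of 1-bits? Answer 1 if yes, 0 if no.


0b1010101 has 4 ones => parity 0

0


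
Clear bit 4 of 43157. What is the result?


43157 & ~(1 << 4) = 43141

43141


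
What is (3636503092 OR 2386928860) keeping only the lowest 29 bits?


Step 1: 3636503092 | 2386928860 = 3737495292
Step 2: 3737495292 & 536870911 = 516269820

516269820


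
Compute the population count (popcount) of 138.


0b10001010 has 3 set bits

3


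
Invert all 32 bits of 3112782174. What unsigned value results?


3112782174 ^ 4294967295 = 1182185121

1182185121


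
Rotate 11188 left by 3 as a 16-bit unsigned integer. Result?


Rotate 0b10101110110100 left by 3 (16-bit) = 0b101110110100001 = 23969

23969


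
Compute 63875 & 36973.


0b1111100110000011 & 0b1001000001101101 = 0b1001000000000001 = 36865

36865


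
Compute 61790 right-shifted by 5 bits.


0b1111000101011110 >> 5 = 0b11110001010 = 1930

1930


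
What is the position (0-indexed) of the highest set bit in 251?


0b11111011. Highest set bit at position 7

7
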